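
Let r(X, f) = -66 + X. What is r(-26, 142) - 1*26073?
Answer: -26165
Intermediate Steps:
r(-26, 142) - 1*26073 = (-66 - 26) - 1*26073 = -92 - 26073 = -26165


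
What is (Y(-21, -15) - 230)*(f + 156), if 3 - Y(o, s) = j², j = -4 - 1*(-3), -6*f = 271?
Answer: -25270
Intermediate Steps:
f = -271/6 (f = -⅙*271 = -271/6 ≈ -45.167)
j = -1 (j = -4 + 3 = -1)
Y(o, s) = 2 (Y(o, s) = 3 - 1*(-1)² = 3 - 1*1 = 3 - 1 = 2)
(Y(-21, -15) - 230)*(f + 156) = (2 - 230)*(-271/6 + 156) = -228*665/6 = -25270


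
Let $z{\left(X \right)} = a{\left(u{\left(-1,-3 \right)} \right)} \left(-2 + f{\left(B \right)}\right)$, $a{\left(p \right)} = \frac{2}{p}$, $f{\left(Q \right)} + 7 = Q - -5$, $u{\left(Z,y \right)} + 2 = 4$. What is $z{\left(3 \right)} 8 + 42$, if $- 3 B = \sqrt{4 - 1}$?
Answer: $10 - \frac{8 \sqrt{3}}{3} \approx 5.3812$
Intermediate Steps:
$u{\left(Z,y \right)} = 2$ ($u{\left(Z,y \right)} = -2 + 4 = 2$)
$B = - \frac{\sqrt{3}}{3}$ ($B = - \frac{\sqrt{4 - 1}}{3} = - \frac{\sqrt{3}}{3} \approx -0.57735$)
$f{\left(Q \right)} = -2 + Q$ ($f{\left(Q \right)} = -7 + \left(Q - -5\right) = -7 + \left(Q + 5\right) = -7 + \left(5 + Q\right) = -2 + Q$)
$z{\left(X \right)} = -4 - \frac{\sqrt{3}}{3}$ ($z{\left(X \right)} = \frac{2}{2} \left(-2 - \left(2 + \frac{\sqrt{3}}{3}\right)\right) = 2 \cdot \frac{1}{2} \left(-4 - \frac{\sqrt{3}}{3}\right) = 1 \left(-4 - \frac{\sqrt{3}}{3}\right) = -4 - \frac{\sqrt{3}}{3}$)
$z{\left(3 \right)} 8 + 42 = \left(-4 - \frac{\sqrt{3}}{3}\right) 8 + 42 = \left(-32 - \frac{8 \sqrt{3}}{3}\right) + 42 = 10 - \frac{8 \sqrt{3}}{3}$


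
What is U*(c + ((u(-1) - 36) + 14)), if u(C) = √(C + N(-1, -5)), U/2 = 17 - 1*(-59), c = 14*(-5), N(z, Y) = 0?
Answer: -13984 + 152*I ≈ -13984.0 + 152.0*I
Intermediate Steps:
c = -70
U = 152 (U = 2*(17 - 1*(-59)) = 2*(17 + 59) = 2*76 = 152)
u(C) = √C (u(C) = √(C + 0) = √C)
U*(c + ((u(-1) - 36) + 14)) = 152*(-70 + ((√(-1) - 36) + 14)) = 152*(-70 + ((I - 36) + 14)) = 152*(-70 + ((-36 + I) + 14)) = 152*(-70 + (-22 + I)) = 152*(-92 + I) = -13984 + 152*I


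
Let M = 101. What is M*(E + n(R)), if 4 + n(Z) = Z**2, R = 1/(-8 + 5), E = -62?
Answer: -59893/9 ≈ -6654.8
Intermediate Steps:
R = -1/3 (R = 1/(-3) = -1/3 ≈ -0.33333)
n(Z) = -4 + Z**2
M*(E + n(R)) = 101*(-62 + (-4 + (-1/3)**2)) = 101*(-62 + (-4 + 1/9)) = 101*(-62 - 35/9) = 101*(-593/9) = -59893/9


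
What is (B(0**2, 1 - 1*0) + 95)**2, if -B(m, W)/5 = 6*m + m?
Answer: 9025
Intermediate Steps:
B(m, W) = -35*m (B(m, W) = -5*(6*m + m) = -35*m)
(B(0**2, 1 - 1*0) + 95)**2 = (-35*0**2 + 95)**2 = (-35*0 + 95)**2 = (0 + 95)**2 = 95**2 = 9025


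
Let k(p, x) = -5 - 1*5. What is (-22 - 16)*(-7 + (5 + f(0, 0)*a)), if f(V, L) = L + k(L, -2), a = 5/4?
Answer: 551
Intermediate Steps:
k(p, x) = -10 (k(p, x) = -5 - 5 = -10)
a = 5/4 (a = 5*(¼) = 5/4 ≈ 1.2500)
f(V, L) = -10 + L (f(V, L) = L - 10 = -10 + L)
(-22 - 16)*(-7 + (5 + f(0, 0)*a)) = (-22 - 16)*(-7 + (5 + (-10 + 0)*(5/4))) = -38*(-7 + (5 - 10*5/4)) = -38*(-7 + (5 - 25/2)) = -38*(-7 - 15/2) = -38*(-29/2) = 551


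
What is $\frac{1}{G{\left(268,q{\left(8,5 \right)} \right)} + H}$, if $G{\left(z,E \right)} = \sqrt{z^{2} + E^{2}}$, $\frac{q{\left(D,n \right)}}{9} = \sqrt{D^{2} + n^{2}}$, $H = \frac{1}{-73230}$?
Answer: $\frac{73230}{423824965985699} + \frac{5362632900 \sqrt{79033}}{423824965985699} \approx 0.0035571$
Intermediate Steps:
$H = - \frac{1}{73230} \approx -1.3656 \cdot 10^{-5}$
$q{\left(D,n \right)} = 9 \sqrt{D^{2} + n^{2}}$
$G{\left(z,E \right)} = \sqrt{E^{2} + z^{2}}$
$\frac{1}{G{\left(268,q{\left(8,5 \right)} \right)} + H} = \frac{1}{\sqrt{\left(9 \sqrt{8^{2} + 5^{2}}\right)^{2} + 268^{2}} - \frac{1}{73230}} = \frac{1}{\sqrt{\left(9 \sqrt{64 + 25}\right)^{2} + 71824} - \frac{1}{73230}} = \frac{1}{\sqrt{\left(9 \sqrt{89}\right)^{2} + 71824} - \frac{1}{73230}} = \frac{1}{\sqrt{7209 + 71824} - \frac{1}{73230}} = \frac{1}{\sqrt{79033} - \frac{1}{73230}} = \frac{1}{- \frac{1}{73230} + \sqrt{79033}}$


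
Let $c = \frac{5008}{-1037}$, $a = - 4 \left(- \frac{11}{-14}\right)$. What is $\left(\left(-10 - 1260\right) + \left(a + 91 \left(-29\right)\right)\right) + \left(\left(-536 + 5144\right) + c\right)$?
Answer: $\frac{5016171}{7259} \approx 691.03$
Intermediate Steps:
$a = - \frac{22}{7}$ ($a = - 4 \left(\left(-11\right) \left(- \frac{1}{14}\right)\right) = \left(-4\right) \frac{11}{14} = - \frac{22}{7} \approx -3.1429$)
$c = - \frac{5008}{1037}$ ($c = 5008 \left(- \frac{1}{1037}\right) = - \frac{5008}{1037} \approx -4.8293$)
$\left(\left(-10 - 1260\right) + \left(a + 91 \left(-29\right)\right)\right) + \left(\left(-536 + 5144\right) + c\right) = \left(\left(-10 - 1260\right) + \left(- \frac{22}{7} + 91 \left(-29\right)\right)\right) + \left(\left(-536 + 5144\right) - \frac{5008}{1037}\right) = \left(\left(-10 - 1260\right) - \frac{18495}{7}\right) + \left(4608 - \frac{5008}{1037}\right) = \left(-1270 - \frac{18495}{7}\right) + \frac{4773488}{1037} = - \frac{27385}{7} + \frac{4773488}{1037} = \frac{5016171}{7259}$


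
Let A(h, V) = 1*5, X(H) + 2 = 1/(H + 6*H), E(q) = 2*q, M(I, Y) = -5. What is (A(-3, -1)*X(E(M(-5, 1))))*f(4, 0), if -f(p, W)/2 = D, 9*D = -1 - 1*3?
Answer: -188/21 ≈ -8.9524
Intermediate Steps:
X(H) = -2 + 1/(7*H) (X(H) = -2 + 1/(H + 6*H) = -2 + 1/(7*H))
D = -4/9 (D = (-1 - 1*3)/9 = (-1 - 3)/9 = (⅑)*(-4) = -4/9 ≈ -0.44444)
f(p, W) = 8/9 (f(p, W) = -2*(-4/9) = 8/9)
A(h, V) = 5
(A(-3, -1)*X(E(M(-5, 1))))*f(4, 0) = (5*(-2 + 1/(7*((2*(-5))))))*(8/9) = (5*(-2 + (⅐)/(-10)))*(8/9) = (5*(-2 + (⅐)*(-⅒)))*(8/9) = (5*(-2 - 1/70))*(8/9) = (5*(-141/70))*(8/9) = -141/14*8/9 = -188/21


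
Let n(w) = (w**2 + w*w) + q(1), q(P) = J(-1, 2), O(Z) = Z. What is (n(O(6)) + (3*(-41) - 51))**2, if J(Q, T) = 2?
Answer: 10000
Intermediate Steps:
q(P) = 2
n(w) = 2 + 2*w**2 (n(w) = (w**2 + w*w) + 2 = (w**2 + w**2) + 2 = 2*w**2 + 2 = 2 + 2*w**2)
(n(O(6)) + (3*(-41) - 51))**2 = ((2 + 2*6**2) + (3*(-41) - 51))**2 = ((2 + 2*36) + (-123 - 51))**2 = ((2 + 72) - 174)**2 = (74 - 174)**2 = (-100)**2 = 10000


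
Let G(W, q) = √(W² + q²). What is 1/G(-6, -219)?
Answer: √5333/15999 ≈ 0.0045645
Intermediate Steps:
1/G(-6, -219) = 1/(√((-6)² + (-219)²)) = 1/(√(36 + 47961)) = 1/(√47997) = 1/(3*√5333) = √5333/15999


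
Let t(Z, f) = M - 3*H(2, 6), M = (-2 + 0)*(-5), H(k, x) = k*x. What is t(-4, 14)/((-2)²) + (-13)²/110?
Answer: -273/55 ≈ -4.9636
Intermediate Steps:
M = 10 (M = -2*(-5) = 10)
t(Z, f) = -26 (t(Z, f) = 10 - 6*6 = 10 - 3*12 = 10 - 36 = -26)
t(-4, 14)/((-2)²) + (-13)²/110 = -26/((-2)²) + (-13)²/110 = -26/4 + 169*(1/110) = -26*¼ + 169/110 = -13/2 + 169/110 = -273/55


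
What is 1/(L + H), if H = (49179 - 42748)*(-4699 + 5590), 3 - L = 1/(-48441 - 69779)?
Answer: 118220/677403437281 ≈ 1.7452e-7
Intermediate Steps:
L = 354661/118220 (L = 3 - 1/(-48441 - 69779) = 3 - 1/(-118220) = 3 - 1*(-1/118220) = 3 + 1/118220 = 354661/118220 ≈ 3.0000)
H = 5730021 (H = 6431*891 = 5730021)
1/(L + H) = 1/(354661/118220 + 5730021) = 1/(677403437281/118220) = 118220/677403437281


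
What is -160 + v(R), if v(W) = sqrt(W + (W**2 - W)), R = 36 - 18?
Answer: -142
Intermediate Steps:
R = 18
v(W) = sqrt(W**2)
-160 + v(R) = -160 + sqrt(18**2) = -160 + sqrt(324) = -160 + 18 = -142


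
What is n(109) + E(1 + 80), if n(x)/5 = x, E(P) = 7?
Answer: 552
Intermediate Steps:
n(x) = 5*x
n(109) + E(1 + 80) = 5*109 + 7 = 545 + 7 = 552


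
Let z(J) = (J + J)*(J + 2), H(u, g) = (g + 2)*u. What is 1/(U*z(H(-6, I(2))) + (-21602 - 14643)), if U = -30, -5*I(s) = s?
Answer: -5/203113 ≈ -2.4617e-5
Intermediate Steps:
I(s) = -s/5
H(u, g) = u*(2 + g) (H(u, g) = (2 + g)*u = u*(2 + g))
z(J) = 2*J*(2 + J) (z(J) = (2*J)*(2 + J) = 2*J*(2 + J))
1/(U*z(H(-6, I(2))) + (-21602 - 14643)) = 1/(-60*(-6*(2 - ⅕*2))*(2 - 6*(2 - ⅕*2)) + (-21602 - 14643)) = 1/(-60*(-6*(2 - ⅖))*(2 - 6*(2 - ⅖)) - 36245) = 1/(-60*(-6*8/5)*(2 - 6*8/5) - 36245) = 1/(-60*(-48)*(2 - 48/5)/5 - 36245) = 1/(-60*(-48)*(-38)/(5*5) - 36245) = 1/(-30*3648/25 - 36245) = 1/(-21888/5 - 36245) = 1/(-203113/5) = -5/203113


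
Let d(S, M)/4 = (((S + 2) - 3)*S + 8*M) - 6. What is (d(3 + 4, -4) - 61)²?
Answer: 2025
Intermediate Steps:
d(S, M) = -24 + 32*M + 4*S*(-1 + S) (d(S, M) = 4*((((S + 2) - 3)*S + 8*M) - 6) = 4*((((2 + S) - 3)*S + 8*M) - 6) = 4*(((-1 + S)*S + 8*M) - 6) = 4*((S*(-1 + S) + 8*M) - 6) = 4*((8*M + S*(-1 + S)) - 6) = 4*(-6 + 8*M + S*(-1 + S)) = -24 + 32*M + 4*S*(-1 + S))
(d(3 + 4, -4) - 61)² = ((-24 - 4*(3 + 4) + 4*(3 + 4)² + 32*(-4)) - 61)² = ((-24 - 4*7 + 4*7² - 128) - 61)² = ((-24 - 28 + 4*49 - 128) - 61)² = ((-24 - 28 + 196 - 128) - 61)² = (16 - 61)² = (-45)² = 2025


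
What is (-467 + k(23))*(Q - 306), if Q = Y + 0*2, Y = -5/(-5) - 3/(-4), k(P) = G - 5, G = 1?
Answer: 573207/4 ≈ 1.4330e+5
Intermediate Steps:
k(P) = -4 (k(P) = 1 - 5 = -4)
Y = 7/4 (Y = -5*(-⅕) - 3*(-¼) = 1 + ¾ = 7/4 ≈ 1.7500)
Q = 7/4 (Q = 7/4 + 0*2 = 7/4 + 0 = 7/4 ≈ 1.7500)
(-467 + k(23))*(Q - 306) = (-467 - 4)*(7/4 - 306) = -471*(-1217/4) = 573207/4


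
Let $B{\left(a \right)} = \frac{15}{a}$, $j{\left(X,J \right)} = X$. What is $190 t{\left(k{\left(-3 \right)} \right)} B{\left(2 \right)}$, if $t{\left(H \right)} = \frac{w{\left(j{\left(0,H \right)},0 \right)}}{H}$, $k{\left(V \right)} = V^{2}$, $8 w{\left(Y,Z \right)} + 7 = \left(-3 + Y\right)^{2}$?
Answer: $\frac{475}{12} \approx 39.583$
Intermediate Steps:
$w{\left(Y,Z \right)} = - \frac{7}{8} + \frac{\left(-3 + Y\right)^{2}}{8}$
$t{\left(H \right)} = \frac{1}{4 H}$ ($t{\left(H \right)} = \frac{- \frac{7}{8} + \frac{\left(-3 + 0\right)^{2}}{8}}{H} = \frac{- \frac{7}{8} + \frac{\left(-3\right)^{2}}{8}}{H} = \frac{- \frac{7}{8} + \frac{1}{8} \cdot 9}{H} = \frac{- \frac{7}{8} + \frac{9}{8}}{H} = \frac{1}{4 H}$)
$190 t{\left(k{\left(-3 \right)} \right)} B{\left(2 \right)} = 190 \frac{1}{4 \left(-3\right)^{2}} \cdot \frac{15}{2} = 190 \frac{1}{4 \cdot 9} \cdot 15 \cdot \frac{1}{2} = 190 \cdot \frac{1}{4} \cdot \frac{1}{9} \cdot \frac{15}{2} = 190 \cdot \frac{1}{36} \cdot \frac{15}{2} = \frac{95}{18} \cdot \frac{15}{2} = \frac{475}{12}$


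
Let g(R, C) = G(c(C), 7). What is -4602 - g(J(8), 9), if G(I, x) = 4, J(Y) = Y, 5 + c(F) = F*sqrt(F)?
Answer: -4606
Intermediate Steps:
c(F) = -5 + F**(3/2) (c(F) = -5 + F*sqrt(F) = -5 + F**(3/2))
g(R, C) = 4
-4602 - g(J(8), 9) = -4602 - 1*4 = -4602 - 4 = -4606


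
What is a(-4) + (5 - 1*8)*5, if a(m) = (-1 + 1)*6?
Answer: -15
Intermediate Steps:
a(m) = 0 (a(m) = 0*6 = 0)
a(-4) + (5 - 1*8)*5 = 0 + (5 - 1*8)*5 = 0 + (5 - 8)*5 = 0 - 3*5 = 0 - 15 = -15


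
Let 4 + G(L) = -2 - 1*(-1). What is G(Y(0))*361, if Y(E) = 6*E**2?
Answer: -1805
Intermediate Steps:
G(L) = -5 (G(L) = -4 + (-2 - 1*(-1)) = -4 + (-2 + 1) = -4 - 1 = -5)
G(Y(0))*361 = -5*361 = -1805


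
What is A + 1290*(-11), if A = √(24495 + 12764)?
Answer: -14190 + √37259 ≈ -13997.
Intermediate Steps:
A = √37259 ≈ 193.03
A + 1290*(-11) = √37259 + 1290*(-11) = √37259 - 14190 = -14190 + √37259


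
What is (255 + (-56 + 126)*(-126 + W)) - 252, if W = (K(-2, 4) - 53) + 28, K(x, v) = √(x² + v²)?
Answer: -10567 + 140*√5 ≈ -10254.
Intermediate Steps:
K(x, v) = √(v² + x²)
W = -25 + 2*√5 (W = (√(4² + (-2)²) - 53) + 28 = (√(16 + 4) - 53) + 28 = (√20 - 53) + 28 = (2*√5 - 53) + 28 = (-53 + 2*√5) + 28 = -25 + 2*√5 ≈ -20.528)
(255 + (-56 + 126)*(-126 + W)) - 252 = (255 + (-56 + 126)*(-126 + (-25 + 2*√5))) - 252 = (255 + 70*(-151 + 2*√5)) - 252 = (255 + (-10570 + 140*√5)) - 252 = (-10315 + 140*√5) - 252 = -10567 + 140*√5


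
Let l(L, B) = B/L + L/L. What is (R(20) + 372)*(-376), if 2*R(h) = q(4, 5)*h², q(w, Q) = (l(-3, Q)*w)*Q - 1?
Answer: 2813984/3 ≈ 9.3800e+5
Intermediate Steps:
l(L, B) = 1 + B/L (l(L, B) = B/L + 1 = 1 + B/L)
q(w, Q) = -1 + Q*w*(1 - Q/3) (q(w, Q) = (((Q - 3)/(-3))*w)*Q - 1 = ((-(-3 + Q)/3)*w)*Q - 1 = ((1 - Q/3)*w)*Q - 1 = (w*(1 - Q/3))*Q - 1 = Q*w*(1 - Q/3) - 1 = -1 + Q*w*(1 - Q/3))
R(h) = -43*h²/6 (R(h) = ((-1 + (⅓)*5*4*(3 - 1*5))*h²)/2 = ((-1 + (⅓)*5*4*(3 - 5))*h²)/2 = ((-1 + (⅓)*5*4*(-2))*h²)/2 = ((-1 - 40/3)*h²)/2 = (-43*h²/3)/2 = -43*h²/6)
(R(20) + 372)*(-376) = (-43/6*20² + 372)*(-376) = (-43/6*400 + 372)*(-376) = (-8600/3 + 372)*(-376) = -7484/3*(-376) = 2813984/3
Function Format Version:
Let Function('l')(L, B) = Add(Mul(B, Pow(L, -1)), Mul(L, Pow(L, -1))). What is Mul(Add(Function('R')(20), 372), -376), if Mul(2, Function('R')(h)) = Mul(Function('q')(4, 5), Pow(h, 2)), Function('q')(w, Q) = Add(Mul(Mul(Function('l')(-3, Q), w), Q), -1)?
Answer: Rational(2813984, 3) ≈ 9.3800e+5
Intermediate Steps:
Function('l')(L, B) = Add(1, Mul(B, Pow(L, -1))) (Function('l')(L, B) = Add(Mul(B, Pow(L, -1)), 1) = Add(1, Mul(B, Pow(L, -1))))
Function('q')(w, Q) = Add(-1, Mul(Q, w, Add(1, Mul(Rational(-1, 3), Q)))) (Function('q')(w, Q) = Add(Mul(Mul(Mul(Pow(-3, -1), Add(Q, -3)), w), Q), -1) = Add(Mul(Mul(Mul(Rational(-1, 3), Add(-3, Q)), w), Q), -1) = Add(Mul(Mul(Add(1, Mul(Rational(-1, 3), Q)), w), Q), -1) = Add(Mul(Mul(w, Add(1, Mul(Rational(-1, 3), Q))), Q), -1) = Add(Mul(Q, w, Add(1, Mul(Rational(-1, 3), Q))), -1) = Add(-1, Mul(Q, w, Add(1, Mul(Rational(-1, 3), Q)))))
Function('R')(h) = Mul(Rational(-43, 6), Pow(h, 2)) (Function('R')(h) = Mul(Rational(1, 2), Mul(Add(-1, Mul(Rational(1, 3), 5, 4, Add(3, Mul(-1, 5)))), Pow(h, 2))) = Mul(Rational(1, 2), Mul(Add(-1, Mul(Rational(1, 3), 5, 4, Add(3, -5))), Pow(h, 2))) = Mul(Rational(1, 2), Mul(Add(-1, Mul(Rational(1, 3), 5, 4, -2)), Pow(h, 2))) = Mul(Rational(1, 2), Mul(Add(-1, Rational(-40, 3)), Pow(h, 2))) = Mul(Rational(1, 2), Mul(Rational(-43, 3), Pow(h, 2))) = Mul(Rational(-43, 6), Pow(h, 2)))
Mul(Add(Function('R')(20), 372), -376) = Mul(Add(Mul(Rational(-43, 6), Pow(20, 2)), 372), -376) = Mul(Add(Mul(Rational(-43, 6), 400), 372), -376) = Mul(Add(Rational(-8600, 3), 372), -376) = Mul(Rational(-7484, 3), -376) = Rational(2813984, 3)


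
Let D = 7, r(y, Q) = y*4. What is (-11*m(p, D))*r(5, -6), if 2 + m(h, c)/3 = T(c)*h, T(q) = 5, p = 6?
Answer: -18480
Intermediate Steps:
r(y, Q) = 4*y
m(h, c) = -6 + 15*h (m(h, c) = -6 + 3*(5*h) = -6 + 15*h)
(-11*m(p, D))*r(5, -6) = (-11*(-6 + 15*6))*(4*5) = -11*(-6 + 90)*20 = -11*84*20 = -924*20 = -18480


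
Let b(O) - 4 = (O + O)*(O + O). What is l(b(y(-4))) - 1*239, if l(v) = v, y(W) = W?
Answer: -171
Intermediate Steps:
b(O) = 4 + 4*O² (b(O) = 4 + (O + O)*(O + O) = 4 + (2*O)*(2*O) = 4 + 4*O²)
l(b(y(-4))) - 1*239 = (4 + 4*(-4)²) - 1*239 = (4 + 4*16) - 239 = (4 + 64) - 239 = 68 - 239 = -171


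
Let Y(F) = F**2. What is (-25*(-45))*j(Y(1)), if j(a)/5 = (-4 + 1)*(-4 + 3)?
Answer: 16875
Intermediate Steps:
j(a) = 15 (j(a) = 5*((-4 + 1)*(-4 + 3)) = 5*(-3*(-1)) = 5*3 = 15)
(-25*(-45))*j(Y(1)) = -25*(-45)*15 = 1125*15 = 16875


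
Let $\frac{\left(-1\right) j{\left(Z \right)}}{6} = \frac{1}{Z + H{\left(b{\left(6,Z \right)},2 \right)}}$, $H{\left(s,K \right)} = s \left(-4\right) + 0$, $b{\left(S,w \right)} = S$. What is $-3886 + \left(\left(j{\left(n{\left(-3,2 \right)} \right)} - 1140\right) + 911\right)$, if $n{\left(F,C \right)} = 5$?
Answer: $- \frac{78179}{19} \approx -4114.7$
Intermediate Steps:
$H{\left(s,K \right)} = - 4 s$ ($H{\left(s,K \right)} = - 4 s + 0 = - 4 s$)
$j{\left(Z \right)} = - \frac{6}{-24 + Z}$ ($j{\left(Z \right)} = - \frac{6}{Z - 24} = - \frac{6}{-24 + Z}$)
$-3886 + \left(\left(j{\left(n{\left(-3,2 \right)} \right)} - 1140\right) + 911\right) = -3886 - \left(229 + \frac{6}{-24 + 5}\right) = -3886 + \left(\left(- \frac{6}{-19} - 1140\right) + 911\right) = -3886 + \left(\left(\left(-6\right) \left(- \frac{1}{19}\right) - 1140\right) + 911\right) = -3886 + \left(\left(\frac{6}{19} - 1140\right) + 911\right) = -3886 + \left(- \frac{21654}{19} + 911\right) = -3886 - \frac{4345}{19} = - \frac{78179}{19}$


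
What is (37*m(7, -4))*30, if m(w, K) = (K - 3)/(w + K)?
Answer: -2590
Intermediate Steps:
m(w, K) = (-3 + K)/(K + w)
(37*m(7, -4))*30 = (37*((-3 - 4)/(-4 + 7)))*30 = (37*(-7/3))*30 = -259/3*30 = -2590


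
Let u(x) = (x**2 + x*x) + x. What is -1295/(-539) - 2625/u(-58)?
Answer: 206365/102718 ≈ 2.0090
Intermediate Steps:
u(x) = x + 2*x**2 (u(x) = (x**2 + x**2) + x = 2*x**2 + x = x + 2*x**2)
-1295/(-539) - 2625/u(-58) = -1295/(-539) - 2625*(-1/(58*(1 + 2*(-58)))) = -1295*(-1/539) - 2625*(-1/(58*(1 - 116))) = 185/77 - 2625/((-58*(-115))) = 185/77 - 2625/6670 = 185/77 - 2625*1/6670 = 185/77 - 525/1334 = 206365/102718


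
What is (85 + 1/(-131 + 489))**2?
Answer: 926045761/128164 ≈ 7225.5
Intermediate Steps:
(85 + 1/(-131 + 489))**2 = (85 + 1/358)**2 = (30431/358)**2 = 926045761/128164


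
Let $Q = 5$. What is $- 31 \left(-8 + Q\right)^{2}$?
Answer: $-279$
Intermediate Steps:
$- 31 \left(-8 + Q\right)^{2} = - 31 \left(-8 + 5\right)^{2} = - 31 \left(-3\right)^{2} = \left(-31\right) 9 = -279$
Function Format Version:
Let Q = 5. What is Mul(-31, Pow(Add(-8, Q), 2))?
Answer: -279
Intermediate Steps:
Mul(-31, Pow(Add(-8, Q), 2)) = Mul(-31, Pow(Add(-8, 5), 2)) = Mul(-31, Pow(-3, 2)) = Mul(-31, 9) = -279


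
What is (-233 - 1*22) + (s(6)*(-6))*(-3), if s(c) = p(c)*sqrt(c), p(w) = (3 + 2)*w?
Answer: -255 + 540*sqrt(6) ≈ 1067.7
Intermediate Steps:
p(w) = 5*w
s(c) = 5*c**(3/2) (s(c) = (5*c)*sqrt(c) = 5*c**(3/2))
(-233 - 1*22) + (s(6)*(-6))*(-3) = (-233 - 1*22) + ((5*6**(3/2))*(-6))*(-3) = (-233 - 22) + ((5*(6*sqrt(6)))*(-6))*(-3) = -255 + ((30*sqrt(6))*(-6))*(-3) = -255 - 180*sqrt(6)*(-3) = -255 + 540*sqrt(6)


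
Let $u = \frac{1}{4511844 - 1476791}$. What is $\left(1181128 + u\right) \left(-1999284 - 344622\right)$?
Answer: $- \frac{8402401601124540210}{3035053} \approx -2.7685 \cdot 10^{12}$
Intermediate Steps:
$u = \frac{1}{3035053} \approx 3.2948 \cdot 10^{-7}$
$\left(1181128 + u\right) \left(-1999284 - 344622\right) = \left(1181128 + \frac{1}{3035053}\right) \left(-1999284 - 344622\right) = \frac{3584786079785}{3035053} \left(-2343906\right) = - \frac{8402401601124540210}{3035053}$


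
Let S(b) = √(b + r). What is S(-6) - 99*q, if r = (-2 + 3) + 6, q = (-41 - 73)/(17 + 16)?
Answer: 343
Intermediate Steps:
q = -38/11 (q = -114/33 = -114*1/33 = -38/11 ≈ -3.4545)
r = 7 (r = 1 + 6 = 7)
S(b) = √(7 + b) (S(b) = √(b + 7) = √(7 + b))
S(-6) - 99*q = √(7 - 6) - 99*(-38/11) = √1 + 342 = 1 + 342 = 343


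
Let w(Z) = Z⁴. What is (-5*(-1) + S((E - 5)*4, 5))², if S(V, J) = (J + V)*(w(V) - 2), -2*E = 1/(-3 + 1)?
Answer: 3328657940521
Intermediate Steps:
E = ¼ (E = -1/(2*(-3 + 1)) = -½/(-2) = -½*(-½) = ¼ ≈ 0.25000)
S(V, J) = (-2 + V⁴)*(J + V) (S(V, J) = (J + V)*(V⁴ - 2) = (J + V)*(-2 + V⁴) = (-2 + V⁴)*(J + V))
(-5*(-1) + S((E - 5)*4, 5))² = (-5*(-1) + (((¼ - 5)*4)⁵ - 2*5 - 2*(¼ - 5)*4 + 5*((¼ - 5)*4)⁴))² = (5 + ((-19/4*4)⁵ - 10 - (-19)*4/2 + 5*(-19/4*4)⁴))² = (5 + ((-19)⁵ - 10 - 2*(-19) + 5*(-19)⁴))² = (5 + (-2476099 - 10 + 38 + 5*130321))² = (5 + (-2476099 - 10 + 38 + 651605))² = (5 - 1824466)² = (-1824461)² = 3328657940521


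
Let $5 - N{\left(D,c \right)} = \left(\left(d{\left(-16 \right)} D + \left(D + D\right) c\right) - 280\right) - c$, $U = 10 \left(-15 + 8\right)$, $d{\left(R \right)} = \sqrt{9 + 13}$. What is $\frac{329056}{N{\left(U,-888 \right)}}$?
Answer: $- \frac{41106662688}{15605648129} - \frac{23033920 \sqrt{22}}{15605648129} \approx -2.641$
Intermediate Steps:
$d{\left(R \right)} = \sqrt{22}$
$U = -70$ ($U = 10 \left(-7\right) = -70$)
$N{\left(D,c \right)} = 285 + c - D \sqrt{22} - 2 D c$ ($N{\left(D,c \right)} = 5 - \left(\left(\left(\sqrt{22} D + \left(D + D\right) c\right) - 280\right) - c\right) = 5 - \left(\left(\left(D \sqrt{22} + 2 D c\right) - 280\right) - c\right) = 5 - \left(\left(-280 + D \sqrt{22} + 2 D c\right) - c\right) = 5 - \left(-280 - c + D \sqrt{22} + 2 D c\right) = 285 + c - D \sqrt{22} - 2 D c$)
$\frac{329056}{N{\left(U,-888 \right)}} = \frac{329056}{285 - 888 - - 70 \sqrt{22} - \left(-140\right) \left(-888\right)} = \frac{329056}{285 - 888 + 70 \sqrt{22} - 124320} = \frac{329056}{-124923 + 70 \sqrt{22}}$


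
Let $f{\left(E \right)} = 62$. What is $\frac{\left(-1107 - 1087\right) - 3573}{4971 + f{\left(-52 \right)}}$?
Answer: $- \frac{5767}{5033} \approx -1.1458$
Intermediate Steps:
$\frac{\left(-1107 - 1087\right) - 3573}{4971 + f{\left(-52 \right)}} = \frac{\left(-1107 - 1087\right) - 3573}{4971 + 62} = \frac{-2194 - 3573}{5033} = \left(-5767\right) \frac{1}{5033} = - \frac{5767}{5033}$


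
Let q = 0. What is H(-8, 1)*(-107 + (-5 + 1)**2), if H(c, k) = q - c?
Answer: -728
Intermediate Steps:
H(c, k) = -c (H(c, k) = 0 - c = -c)
H(-8, 1)*(-107 + (-5 + 1)**2) = (-1*(-8))*(-107 + (-5 + 1)**2) = 8*(-107 + (-4)**2) = 8*(-107 + 16) = 8*(-91) = -728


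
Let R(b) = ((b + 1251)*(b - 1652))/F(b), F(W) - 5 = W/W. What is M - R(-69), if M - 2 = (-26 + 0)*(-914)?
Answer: 362803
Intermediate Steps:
F(W) = 6 (F(W) = 5 + W/W = 5 + 1 = 6)
R(b) = (-1652 + b)*(1251 + b)/6 (R(b) = ((b + 1251)*(b - 1652))/6 = ((1251 + b)*(-1652 + b))*(⅙) = ((-1652 + b)*(1251 + b))*(⅙) = (-1652 + b)*(1251 + b)/6)
M = 23766 (M = 2 + (-26 + 0)*(-914) = 2 - 26*(-914) = 2 + 23764 = 23766)
M - R(-69) = 23766 - (-344442 - 401/6*(-69) + (⅙)*(-69)²) = 23766 - (-344442 + 9223/2 + (⅙)*4761) = 23766 - (-344442 + 9223/2 + 1587/2) = 23766 - 1*(-339037) = 23766 + 339037 = 362803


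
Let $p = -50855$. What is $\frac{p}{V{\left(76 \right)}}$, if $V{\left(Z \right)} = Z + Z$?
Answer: $- \frac{50855}{152} \approx -334.57$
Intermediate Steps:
$V{\left(Z \right)} = 2 Z$
$\frac{p}{V{\left(76 \right)}} = - \frac{50855}{2 \cdot 76} = - \frac{50855}{152}$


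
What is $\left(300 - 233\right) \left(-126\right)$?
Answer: $-8442$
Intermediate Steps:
$\left(300 - 233\right) \left(-126\right) = 67 \left(-126\right) = -8442$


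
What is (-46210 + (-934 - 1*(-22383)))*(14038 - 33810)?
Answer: 489574492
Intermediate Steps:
(-46210 + (-934 - 1*(-22383)))*(14038 - 33810) = (-46210 + (-934 + 22383))*(-19772) = (-46210 + 21449)*(-19772) = -24761*(-19772) = 489574492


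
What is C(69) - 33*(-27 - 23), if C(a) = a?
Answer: 1719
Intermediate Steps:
C(69) - 33*(-27 - 23) = 69 - 33*(-27 - 23) = 69 - 33*(-50) = 69 - 1*(-1650) = 69 + 1650 = 1719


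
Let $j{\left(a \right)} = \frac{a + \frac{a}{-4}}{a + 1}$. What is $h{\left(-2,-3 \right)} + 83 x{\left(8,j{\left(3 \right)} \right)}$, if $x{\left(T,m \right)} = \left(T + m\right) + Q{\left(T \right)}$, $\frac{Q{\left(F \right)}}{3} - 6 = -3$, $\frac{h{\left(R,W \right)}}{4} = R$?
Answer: $\frac{23195}{16} \approx 1449.7$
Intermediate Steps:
$h{\left(R,W \right)} = 4 R$
$Q{\left(F \right)} = 9$ ($Q{\left(F \right)} = 18 + 3 \left(-3\right) = 18 - 9 = 9$)
$j{\left(a \right)} = \frac{3 a}{4 \left(1 + a\right)}$ ($j{\left(a \right)} = \frac{a + a \left(- \frac{1}{4}\right)}{1 + a} = \frac{a - \frac{a}{4}}{1 + a} = \frac{\frac{3}{4} a}{1 + a} = \frac{3 a}{4 \left(1 + a\right)}$)
$x{\left(T,m \right)} = 9 + T + m$ ($x{\left(T,m \right)} = \left(T + m\right) + 9 = 9 + T + m$)
$h{\left(-2,-3 \right)} + 83 x{\left(8,j{\left(3 \right)} \right)} = 4 \left(-2\right) + 83 \left(9 + 8 + \frac{3}{4} \cdot 3 \frac{1}{1 + 3}\right) = -8 + 83 \left(9 + 8 + \frac{3}{4} \cdot 3 \cdot \frac{1}{4}\right) = -8 + 83 \left(9 + 8 + \frac{9}{16}\right) = -8 + 83 \cdot \frac{281}{16} = -8 + \frac{23323}{16} = \frac{23195}{16}$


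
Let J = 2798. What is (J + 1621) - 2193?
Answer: 2226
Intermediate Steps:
(J + 1621) - 2193 = (2798 + 1621) - 2193 = 4419 - 2193 = 2226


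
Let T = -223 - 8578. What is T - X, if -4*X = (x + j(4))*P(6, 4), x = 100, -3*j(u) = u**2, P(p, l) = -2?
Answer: -26545/3 ≈ -8848.3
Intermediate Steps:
j(u) = -u**2/3
T = -8801
X = 142/3 (X = -(100 - 1/3*4**2)*(-2)/4 = -(100 - 1/3*16)*(-2)/4 = -(100 - 16/3)*(-2)/4 = -71*(-2)/3 = -1/4*(-568/3) = 142/3 ≈ 47.333)
T - X = -8801 - 1*142/3 = -8801 - 142/3 = -26545/3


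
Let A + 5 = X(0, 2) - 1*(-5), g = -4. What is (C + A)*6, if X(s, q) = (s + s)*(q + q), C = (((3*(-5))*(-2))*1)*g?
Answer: -720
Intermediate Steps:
C = -120 (C = (((3*(-5))*(-2))*1)*(-4) = (-15*(-2)*1)*(-4) = (30*1)*(-4) = 30*(-4) = -120)
X(s, q) = 4*q*s (X(s, q) = (2*s)*(2*q) = 4*q*s)
A = 0 (A = -5 + (4*2*0 - 1*(-5)) = -5 + (0 + 5) = -5 + 5 = 0)
(C + A)*6 = (-120 + 0)*6 = -120*6 = -720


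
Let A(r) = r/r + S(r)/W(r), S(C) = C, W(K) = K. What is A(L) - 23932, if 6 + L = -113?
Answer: -23930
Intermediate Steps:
L = -119 (L = -6 - 113 = -119)
A(r) = 2 (A(r) = r/r + r/r = 1 + 1 = 2)
A(L) - 23932 = 2 - 23932 = -23930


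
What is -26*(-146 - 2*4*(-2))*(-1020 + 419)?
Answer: -2031380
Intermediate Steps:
-26*(-146 - 2*4*(-2))*(-1020 + 419) = -26*(-146 - 8*(-2))*(-601) = -26*(-146 + 16)*(-601) = -(-3380)*(-601) = -26*78130 = -2031380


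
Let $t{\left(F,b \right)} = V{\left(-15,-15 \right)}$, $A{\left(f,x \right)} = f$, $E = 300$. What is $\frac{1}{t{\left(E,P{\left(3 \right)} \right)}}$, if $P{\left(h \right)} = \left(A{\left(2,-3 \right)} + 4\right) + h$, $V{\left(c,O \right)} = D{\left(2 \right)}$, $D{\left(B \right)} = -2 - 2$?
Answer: $- \frac{1}{4} \approx -0.25$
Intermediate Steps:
$D{\left(B \right)} = -4$
$V{\left(c,O \right)} = -4$
$P{\left(h \right)} = 6 + h$ ($P{\left(h \right)} = \left(2 + 4\right) + h = 6 + h$)
$t{\left(F,b \right)} = -4$
$\frac{1}{t{\left(E,P{\left(3 \right)} \right)}} = \frac{1}{-4} = - \frac{1}{4}$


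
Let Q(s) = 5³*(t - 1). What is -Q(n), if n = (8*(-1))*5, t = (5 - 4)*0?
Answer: 125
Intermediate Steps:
t = 0 (t = 1*0 = 0)
n = -40 (n = -8*5 = -40)
Q(s) = -125 (Q(s) = 5³*(0 - 1) = 125*(-1) = -125)
-Q(n) = -1*(-125) = 125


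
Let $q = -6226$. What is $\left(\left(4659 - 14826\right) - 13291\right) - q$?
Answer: $-17232$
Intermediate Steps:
$\left(\left(4659 - 14826\right) - 13291\right) - q = \left(\left(4659 - 14826\right) - 13291\right) - -6226 = \left(-10167 - 13291\right) + 6226 = -23458 + 6226 = -17232$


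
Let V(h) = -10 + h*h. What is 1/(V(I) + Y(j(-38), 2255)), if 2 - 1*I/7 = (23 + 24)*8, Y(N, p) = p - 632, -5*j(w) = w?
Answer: 1/6855537 ≈ 1.4587e-7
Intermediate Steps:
j(w) = -w/5
Y(N, p) = -632 + p
I = -2618 (I = 14 - 7*(23 + 24)*8 = 14 - 329*8 = 14 - 7*376 = 14 - 2632 = -2618)
V(h) = -10 + h²
1/(V(I) + Y(j(-38), 2255)) = 1/((-10 + (-2618)²) + (-632 + 2255)) = 1/((-10 + 6853924) + 1623) = 1/(6853914 + 1623) = 1/6855537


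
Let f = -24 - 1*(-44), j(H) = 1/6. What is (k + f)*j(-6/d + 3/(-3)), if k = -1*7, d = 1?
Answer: 13/6 ≈ 2.1667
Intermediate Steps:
j(H) = 1/6
f = 20 (f = -24 + 44 = 20)
k = -7
(k + f)*j(-6/d + 3/(-3)) = (-7 + 20)*(1/6) = 13*(1/6) = 13/6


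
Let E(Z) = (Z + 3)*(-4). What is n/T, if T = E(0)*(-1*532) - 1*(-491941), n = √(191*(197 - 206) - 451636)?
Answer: I*√453355/498325 ≈ 0.0013512*I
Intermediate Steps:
E(Z) = -12 - 4*Z (E(Z) = (3 + Z)*(-4) = -12 - 4*Z)
n = I*√453355 (n = √(191*(-9) - 451636) = √(-1719 - 451636) = √(-453355) = I*√453355 ≈ 673.32*I)
T = 498325 (T = (-12 - 4*0)*(-1*532) - 1*(-491941) = (-12 + 0)*(-532) + 491941 = -12*(-532) + 491941 = 6384 + 491941 = 498325)
n/T = (I*√453355)/498325 = (I*√453355)*(1/498325) = I*√453355/498325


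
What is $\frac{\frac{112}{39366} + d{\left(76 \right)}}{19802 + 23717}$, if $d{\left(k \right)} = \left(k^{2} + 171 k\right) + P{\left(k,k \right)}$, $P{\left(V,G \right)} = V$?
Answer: $\frac{370985240}{856584477} \approx 0.4331$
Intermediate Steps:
$d{\left(k \right)} = k^{2} + 172 k$ ($d{\left(k \right)} = \left(k^{2} + 171 k\right) + k = k^{2} + 172 k$)
$\frac{\frac{112}{39366} + d{\left(76 \right)}}{19802 + 23717} = \frac{\frac{112}{39366} + 76 \left(172 + 76\right)}{19802 + 23717} = \frac{112 \cdot \frac{1}{39366} + 76 \cdot 248}{43519} = \left(\frac{56}{19683} + 18848\right) \frac{1}{43519} = \frac{370985240}{19683} \cdot \frac{1}{43519} = \frac{370985240}{856584477}$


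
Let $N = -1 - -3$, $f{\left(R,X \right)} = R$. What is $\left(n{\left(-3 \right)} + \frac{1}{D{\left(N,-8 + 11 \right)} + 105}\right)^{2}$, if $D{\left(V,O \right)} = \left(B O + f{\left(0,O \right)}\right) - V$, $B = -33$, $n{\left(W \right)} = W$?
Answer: $\frac{121}{16} \approx 7.5625$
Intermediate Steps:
$N = 2$ ($N = -1 + 3 = 2$)
$D{\left(V,O \right)} = - V - 33 O$ ($D{\left(V,O \right)} = \left(- 33 O + 0\right) - V = - 33 O - V = - V - 33 O$)
$\left(n{\left(-3 \right)} + \frac{1}{D{\left(N,-8 + 11 \right)} + 105}\right)^{2} = \left(-3 + \frac{1}{\left(\left(-1\right) 2 - 33 \left(-8 + 11\right)\right) + 105}\right)^{2} = \left(-3 + \frac{1}{\left(-2 - 99\right) + 105}\right)^{2} = \left(-3 + \frac{1}{-101 + 105}\right)^{2} = \left(-3 + \frac{1}{4}\right)^{2} = \left(- \frac{11}{4}\right)^{2} = \frac{121}{16}$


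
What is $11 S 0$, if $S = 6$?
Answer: $0$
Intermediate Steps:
$11 S 0 = 11 \cdot 6 \cdot 0 = 66 \cdot 0 = 0$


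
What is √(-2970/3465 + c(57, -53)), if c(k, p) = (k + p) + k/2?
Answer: √6202/14 ≈ 5.6252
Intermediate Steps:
c(k, p) = p + 3*k/2 (c(k, p) = (k + p) + k*(½) = (k + p) + k/2 = p + 3*k/2)
√(-2970/3465 + c(57, -53)) = √(-2970/3465 + (-53 + (3/2)*57)) = √(-2970*1/3465 + (-53 + 171/2)) = √(-6/7 + 65/2) = √(443/14) = √6202/14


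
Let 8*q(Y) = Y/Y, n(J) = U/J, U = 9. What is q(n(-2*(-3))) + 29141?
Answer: 233129/8 ≈ 29141.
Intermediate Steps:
n(J) = 9/J
q(Y) = ⅛ (q(Y) = (Y/Y)/8 = (⅛)*1 = ⅛)
q(n(-2*(-3))) + 29141 = ⅛ + 29141 = 233129/8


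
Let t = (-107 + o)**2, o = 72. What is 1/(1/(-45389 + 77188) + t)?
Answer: 31799/38953776 ≈ 0.00081633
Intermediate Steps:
t = 1225 (t = (-107 + 72)**2 = (-35)**2 = 1225)
1/(1/(-45389 + 77188) + t) = 1/(1/(-45389 + 77188) + 1225) = 1/(1/31799 + 1225) = 1/(38953776/31799) = 31799/38953776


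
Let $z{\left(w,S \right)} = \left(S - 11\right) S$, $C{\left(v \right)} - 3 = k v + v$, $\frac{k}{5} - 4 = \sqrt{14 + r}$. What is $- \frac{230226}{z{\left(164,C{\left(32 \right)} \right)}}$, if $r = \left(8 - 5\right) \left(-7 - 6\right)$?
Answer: $\frac{110393367}{2960641700} + \frac{154136307 i}{740160425} \approx 0.037287 + 0.20825 i$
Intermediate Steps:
$r = -39$ ($r = 3 \left(-13\right) = -39$)
$k = 20 + 25 i$ ($k = 20 + 5 \sqrt{14 - 39} = 20 + 5 \sqrt{-25} = 20 + 5 \cdot 5 i = 20 + 25 i \approx 20.0 + 25.0 i$)
$C{\left(v \right)} = 3 + v + v \left(20 + 25 i\right)$ ($C{\left(v \right)} = 3 + \left(\left(20 + 25 i\right) v + v\right) = 3 + \left(v \left(20 + 25 i\right) + v\right) = 3 + \left(v + v \left(20 + 25 i\right)\right) = 3 + v + v \left(20 + 25 i\right)$)
$z{\left(w,S \right)} = S \left(-11 + S\right)$ ($z{\left(w,S \right)} = \left(-11 + S\right) S = S \left(-11 + S\right)$)
$- \frac{230226}{z{\left(164,C{\left(32 \right)} \right)}} = - \frac{230226}{\left(3 + 32 \left(21 + 25 i\right)\right) \left(-11 + \left(3 + 32 \left(21 + 25 i\right)\right)\right)} = - \frac{230226}{\left(3 + \left(672 + 800 i\right)\right) \left(-11 + \left(3 + \left(672 + 800 i\right)\right)\right)} = - \frac{230226}{\left(675 + 800 i\right) \left(-11 + \left(675 + 800 i\right)\right)} = - \frac{230226}{\left(675 + 800 i\right) \left(664 + 800 i\right)} = - \frac{230226}{\left(664 + 800 i\right) \left(675 + 800 i\right)} = - 230226 \frac{\left(664 - 800 i\right) \left(675 - 800 i\right)}{1184256680000} = - \frac{115113 \left(664 - 800 i\right) \left(675 - 800 i\right)}{592128340000}$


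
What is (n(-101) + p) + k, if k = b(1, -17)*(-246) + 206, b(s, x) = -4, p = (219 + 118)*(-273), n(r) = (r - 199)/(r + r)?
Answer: -9171761/101 ≈ -90810.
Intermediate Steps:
n(r) = (-199 + r)/(2*r) (n(r) = (-199 + r)/((2*r)) = (-199 + r)*(1/(2*r)) = (-199 + r)/(2*r))
p = -92001 (p = 337*(-273) = -92001)
k = 1190 (k = -4*(-246) + 206 = 984 + 206 = 1190)
(n(-101) + p) + k = ((½)*(-199 - 101)/(-101) - 92001) + 1190 = ((½)*(-1/101)*(-300) - 92001) + 1190 = (150/101 - 92001) + 1190 = -9291951/101 + 1190 = -9171761/101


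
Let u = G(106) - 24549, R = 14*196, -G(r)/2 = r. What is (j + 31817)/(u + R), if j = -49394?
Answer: 5859/7339 ≈ 0.79834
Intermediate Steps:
G(r) = -2*r
R = 2744
u = -24761 (u = -2*106 - 24549 = -212 - 24549 = -24761)
(j + 31817)/(u + R) = (-49394 + 31817)/(-24761 + 2744) = -17577/(-22017) = -17577*(-1/22017) = 5859/7339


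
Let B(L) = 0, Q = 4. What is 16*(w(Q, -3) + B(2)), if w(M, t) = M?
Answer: 64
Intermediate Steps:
16*(w(Q, -3) + B(2)) = 16*(4 + 0) = 16*4 = 64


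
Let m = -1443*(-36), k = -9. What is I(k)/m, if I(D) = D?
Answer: -1/5772 ≈ -0.00017325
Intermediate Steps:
m = 51948
I(k)/m = -9/51948 = -9*1/51948 = -1/5772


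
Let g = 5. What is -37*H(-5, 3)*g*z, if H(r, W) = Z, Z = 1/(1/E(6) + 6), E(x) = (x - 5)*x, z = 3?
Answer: -90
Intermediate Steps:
E(x) = x*(-5 + x) (E(x) = (-5 + x)*x = x*(-5 + x))
Z = 6/37 (Z = 1/(1/(6*(-5 + 6)) + 6) = 1/(1/(6*1) + 6) = 1/(1/6 + 6) = 1/(⅙ + 6) = 1/(37/6) = 6/37 ≈ 0.16216)
H(r, W) = 6/37
-37*H(-5, 3)*g*z = -37*(6/37)*5*3 = -30*3 = -37*90/37 = -90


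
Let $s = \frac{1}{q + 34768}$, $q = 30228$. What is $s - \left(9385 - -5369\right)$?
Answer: $- \frac{958950983}{64996} \approx -14754.0$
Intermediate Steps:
$s = \frac{1}{64996}$ ($s = \frac{1}{30228 + 34768} = \frac{1}{64996} \approx 1.5386 \cdot 10^{-5}$)
$s - \left(9385 - -5369\right) = \frac{1}{64996} - \left(9385 - -5369\right) = \frac{1}{64996} - \left(9385 + 5369\right) = \frac{1}{64996} - 14754 = - \frac{958950983}{64996}$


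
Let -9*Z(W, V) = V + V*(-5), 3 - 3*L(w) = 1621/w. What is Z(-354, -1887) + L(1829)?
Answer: -4597898/5487 ≈ -837.96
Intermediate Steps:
L(w) = 1 - 1621/(3*w)
Z(W, V) = 4*V/9 (Z(W, V) = -(V + V*(-5))/9 = -(V - 5*V)/9 = -(-4)*V/9 = 4*V/9)
Z(-354, -1887) + L(1829) = (4/9)*(-1887) + (-1621/3 + 1829)/1829 = -2516/3 + (1/1829)*(3866/3) = -2516/3 + 3866/5487 = -4597898/5487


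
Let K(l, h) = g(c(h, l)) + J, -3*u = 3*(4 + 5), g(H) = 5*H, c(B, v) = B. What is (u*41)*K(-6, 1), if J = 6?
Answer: -4059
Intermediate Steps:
u = -9 (u = -(4 + 5) = -9 ≈ -9.0000)
K(l, h) = 6 + 5*h (K(l, h) = 5*h + 6 = 6 + 5*h)
(u*41)*K(-6, 1) = (-9*41)*(6 + 5*1) = -369*(6 + 5) = -369*11 = -4059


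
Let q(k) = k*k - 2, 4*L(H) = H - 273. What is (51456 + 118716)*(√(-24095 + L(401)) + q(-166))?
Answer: 4688919288 + 170172*I*√24063 ≈ 4.6889e+9 + 2.6398e+7*I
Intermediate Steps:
L(H) = -273/4 + H/4 (L(H) = (H - 273)/4 = (-273 + H)/4 = -273/4 + H/4)
q(k) = -2 + k² (q(k) = k² - 2 = -2 + k²)
(51456 + 118716)*(√(-24095 + L(401)) + q(-166)) = (51456 + 118716)*(√(-24095 + (-273/4 + (¼)*401)) + (-2 + (-166)²)) = 170172*(√(-24095 + (-273/4 + 401/4)) + (-2 + 27556)) = 170172*(√(-24095 + 32) + 27554) = 170172*(√(-24063) + 27554) = 170172*(I*√24063 + 27554) = 170172*(27554 + I*√24063) = 4688919288 + 170172*I*√24063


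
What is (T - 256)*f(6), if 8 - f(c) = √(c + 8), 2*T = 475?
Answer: -148 + 37*√14/2 ≈ -78.779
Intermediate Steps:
T = 475/2 (T = (½)*475 = 475/2 ≈ 237.50)
f(c) = 8 - √(8 + c) (f(c) = 8 - √(c + 8) = 8 - √(8 + c))
(T - 256)*f(6) = (475/2 - 256)*(8 - √(8 + 6)) = -37*(8 - √14)/2 = -148 + 37*√14/2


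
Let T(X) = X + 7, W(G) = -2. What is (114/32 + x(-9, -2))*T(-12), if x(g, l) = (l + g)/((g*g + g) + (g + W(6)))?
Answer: -16505/976 ≈ -16.911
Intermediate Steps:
T(X) = 7 + X
x(g, l) = (g + l)/(-2 + g² + 2*g) (x(g, l) = (l + g)/((g*g + g) + (g - 2)) = (g + l)/((g² + g) + (-2 + g)) = (g + l)/((g + g²) + (-2 + g)) = (g + l)/(-2 + g² + 2*g))
(114/32 + x(-9, -2))*T(-12) = (114/32 + (-9 - 2)/(-2 + (-9)² + 2*(-9)))*(7 - 12) = (114*(1/32) - 11/(-2 + 81 - 18))*(-5) = (57/16 - 11/61)*(-5) = (3301/976)*(-5) = -16505/976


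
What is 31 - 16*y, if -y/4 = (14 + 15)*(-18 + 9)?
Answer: -16673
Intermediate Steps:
y = 1044 (y = -4*(14 + 15)*(-18 + 9) = -116*(-9) = -4*(-261) = 1044)
31 - 16*y = 31 - 16*1044 = 31 - 16704 = -16673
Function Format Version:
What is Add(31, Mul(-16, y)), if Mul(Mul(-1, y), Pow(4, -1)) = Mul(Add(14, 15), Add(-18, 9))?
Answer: -16673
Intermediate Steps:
y = 1044 (y = Mul(-4, Mul(Add(14, 15), Add(-18, 9))) = Mul(-4, Mul(29, -9)) = Mul(-4, -261) = 1044)
Add(31, Mul(-16, y)) = Add(31, Mul(-16, 1044)) = Add(31, -16704) = -16673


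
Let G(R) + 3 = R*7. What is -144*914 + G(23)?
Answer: -131458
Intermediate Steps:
G(R) = -3 + 7*R (G(R) = -3 + R*7 = -3 + 7*R)
-144*914 + G(23) = -144*914 + (-3 + 7*23) = -131616 + (-3 + 161) = -131616 + 158 = -131458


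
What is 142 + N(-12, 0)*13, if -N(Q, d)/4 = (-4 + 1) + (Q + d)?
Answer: 922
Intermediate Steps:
N(Q, d) = 12 - 4*Q - 4*d (N(Q, d) = -4*((-4 + 1) + (Q + d)) = -4*(-3 + (Q + d)) = -4*(-3 + Q + d) = 12 - 4*Q - 4*d)
142 + N(-12, 0)*13 = 142 + (12 - 4*(-12) - 4*0)*13 = 142 + (12 + 48 + 0)*13 = 142 + 60*13 = 142 + 780 = 922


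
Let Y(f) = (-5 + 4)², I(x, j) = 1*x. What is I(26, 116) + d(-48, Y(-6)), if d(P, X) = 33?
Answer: 59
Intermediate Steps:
I(x, j) = x
Y(f) = 1 (Y(f) = (-1)² = 1)
I(26, 116) + d(-48, Y(-6)) = 26 + 33 = 59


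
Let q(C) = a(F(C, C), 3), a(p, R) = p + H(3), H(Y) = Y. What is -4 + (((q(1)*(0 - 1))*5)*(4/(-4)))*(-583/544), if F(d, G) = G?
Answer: -3459/136 ≈ -25.434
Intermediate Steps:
a(p, R) = 3 + p (a(p, R) = p + 3 = 3 + p)
q(C) = 3 + C
-4 + (((q(1)*(0 - 1))*5)*(4/(-4)))*(-583/544) = -4 + ((((3 + 1)*(0 - 1))*5)*(4/(-4)))*(-583/544) = -4 + (((4*(-1))*5)*(4*(-1/4)))*(-583*1/544) = -4 + (-4*5*(-1))*(-583/544) = -4 - 20*(-1)*(-583/544) = -4 + 20*(-583/544) = -4 - 2915/136 = -3459/136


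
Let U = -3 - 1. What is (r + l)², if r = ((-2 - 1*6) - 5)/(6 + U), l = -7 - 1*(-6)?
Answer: 225/4 ≈ 56.250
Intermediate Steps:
U = -4
l = -1 (l = -7 + 6 = -1)
r = -13/2 (r = ((-2 - 1*6) - 5)/(6 - 4) = ((-2 - 6) - 5)/2 = (-8 - 5)*(½) = -13*½ = -13/2 ≈ -6.5000)
(r + l)² = (-13/2 - 1)² = (-15/2)² = 225/4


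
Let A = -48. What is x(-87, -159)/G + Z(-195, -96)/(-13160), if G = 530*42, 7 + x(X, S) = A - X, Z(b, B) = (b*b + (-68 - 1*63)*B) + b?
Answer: -4005773/1046220 ≈ -3.8288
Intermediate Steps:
Z(b, B) = b + b² - 131*B (Z(b, B) = (b² + (-68 - 63)*B) + b = (b² - 131*B) + b = b + b² - 131*B)
x(X, S) = -55 - X (x(X, S) = -7 + (-48 - X) = -55 - X)
G = 22260
x(-87, -159)/G + Z(-195, -96)/(-13160) = (-55 - 1*(-87))/22260 + (-195 + (-195)² - 131*(-96))/(-13160) = (-55 + 87)*(1/22260) + (-195 + 38025 + 12576)*(-1/13160) = 32*(1/22260) + 50406*(-1/13160) = 8/5565 - 25203/6580 = -4005773/1046220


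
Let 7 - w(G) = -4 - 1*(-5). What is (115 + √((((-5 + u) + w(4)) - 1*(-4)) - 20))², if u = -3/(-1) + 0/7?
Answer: 13213 + 460*I*√3 ≈ 13213.0 + 796.74*I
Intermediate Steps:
w(G) = 6 (w(G) = 7 - (-4 - 1*(-5)) = 7 - (-4 + 5) = 7 - 1*1 = 7 - 1 = 6)
u = 3 (u = -3*(-1) + 0*(⅐) = 3 + 0 = 3)
(115 + √((((-5 + u) + w(4)) - 1*(-4)) - 20))² = (115 + √((((-5 + 3) + 6) - 1*(-4)) - 20))² = (115 + √(((-2 + 6) + 4) - 20))² = (115 + √((4 + 4) - 20))² = (115 + √(8 - 20))² = (115 + √(-12))² = (115 + 2*I*√3)²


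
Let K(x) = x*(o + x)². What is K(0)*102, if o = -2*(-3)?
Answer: 0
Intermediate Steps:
o = 6
K(x) = x*(6 + x)²
K(0)*102 = (0*(6 + 0)²)*102 = (0*6²)*102 = (0*36)*102 = 0*102 = 0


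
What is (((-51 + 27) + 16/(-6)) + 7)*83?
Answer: -4897/3 ≈ -1632.3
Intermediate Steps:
(((-51 + 27) + 16/(-6)) + 7)*83 = ((-24 + 16*(-⅙)) + 7)*83 = ((-24 - 8/3) + 7)*83 = (-80/3 + 7)*83 = -59/3*83 = -4897/3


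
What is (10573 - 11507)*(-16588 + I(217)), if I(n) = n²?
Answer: -28487934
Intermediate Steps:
(10573 - 11507)*(-16588 + I(217)) = (10573 - 11507)*(-16588 + 217²) = -934*(-16588 + 47089) = -934*30501 = -28487934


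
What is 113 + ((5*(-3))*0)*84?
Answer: 113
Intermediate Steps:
113 + ((5*(-3))*0)*84 = 113 - 15*0*84 = 113 + 0*84 = 113 + 0 = 113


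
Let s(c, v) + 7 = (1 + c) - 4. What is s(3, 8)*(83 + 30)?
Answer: -791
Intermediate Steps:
s(c, v) = -10 + c (s(c, v) = -7 + ((1 + c) - 4) = -7 + (-3 + c) = -10 + c)
s(3, 8)*(83 + 30) = (-10 + 3)*(83 + 30) = -7*113 = -791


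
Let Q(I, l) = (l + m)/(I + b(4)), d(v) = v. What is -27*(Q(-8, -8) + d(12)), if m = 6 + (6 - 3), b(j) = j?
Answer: -1269/4 ≈ -317.25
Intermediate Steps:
m = 9 (m = 6 + 3 = 9)
Q(I, l) = (9 + l)/(4 + I) (Q(I, l) = (l + 9)/(I + 4) = (9 + l)/(4 + I))
-27*(Q(-8, -8) + d(12)) = -27*((9 - 8)/(4 - 8) + 12) = -27*(1/(-4) + 12) = -27*(-¼*1 + 12) = -27*(-¼ + 12) = -27*47/4 = -1269/4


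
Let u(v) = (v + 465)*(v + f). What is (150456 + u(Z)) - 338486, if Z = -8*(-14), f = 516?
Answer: 174326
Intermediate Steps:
Z = 112
u(v) = (465 + v)*(516 + v) (u(v) = (v + 465)*(v + 516) = (465 + v)*(516 + v))
(150456 + u(Z)) - 338486 = (150456 + (239940 + 112² + 981*112)) - 338486 = (150456 + (239940 + 12544 + 109872)) - 338486 = (150456 + 362356) - 338486 = 512812 - 338486 = 174326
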